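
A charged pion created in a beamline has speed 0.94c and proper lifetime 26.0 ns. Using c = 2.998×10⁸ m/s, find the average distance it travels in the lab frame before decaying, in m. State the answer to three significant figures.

With β = 0.94, γ = 1/√(1 − 0.94²) = 1/√0.1164 = 2.9311.
Lab-frame lifetime: Δt = γτ = 2.9311 × 26.0 ns = 76.209 ns.
Distance: d = vΔt = 0.94 × 2.998×10⁸ m/s × 7.6209×10^-8 s = 21.5 m.

21.5 m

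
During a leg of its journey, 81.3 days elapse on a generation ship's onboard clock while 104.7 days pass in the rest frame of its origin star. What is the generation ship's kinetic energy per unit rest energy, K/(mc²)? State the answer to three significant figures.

0.288

The time-dilation ratio gives γ = 104.7/81.3 = 1.28782.
Since K = (γ−1)mc², K/(mc²) = 1.28782 − 1 = 0.288.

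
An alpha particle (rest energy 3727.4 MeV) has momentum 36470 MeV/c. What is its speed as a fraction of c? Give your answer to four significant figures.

pc/(mc²) = 36470/3727.4 = 9.7843 = βγ = β/√(1−β²).
So β² = x²/(1 + x²) with x = 9.7843: x² = 95.7325, β² = 95.7325/96.7325 = 0.989662, β = 0.9948.

0.9948c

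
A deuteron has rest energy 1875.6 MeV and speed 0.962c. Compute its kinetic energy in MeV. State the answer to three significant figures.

β² = 0.925444, so γ = 1/√0.074556 = 3.6623.
Kinetic energy: K = (γ − 1)mc² = (3.6623 − 1) × 1875.6 MeV = 2.6623 × 1875.6 = 4990 MeV.

4990 MeV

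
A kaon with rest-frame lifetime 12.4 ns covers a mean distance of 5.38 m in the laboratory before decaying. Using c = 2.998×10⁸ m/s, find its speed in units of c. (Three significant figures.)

Let x = d/(cτ) = 5.380 m / (2.998×10⁸ m/s × 1.240×10^-8 s) = 1.4472. Since d = βγcτ, x = βγ = β/√(1−β²).
Solving: β² = x²/(1+x²) = 2.09439/3.09439 = 0.676835, so β = 0.823.

0.823c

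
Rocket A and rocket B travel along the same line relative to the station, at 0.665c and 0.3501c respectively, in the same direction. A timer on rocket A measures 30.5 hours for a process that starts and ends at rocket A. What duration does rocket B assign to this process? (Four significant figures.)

33.45 hours

Speed of rocket A in rocket B's frame: u = (v_A − v_B)/(1 − v_A v_B/c²) = (0.665 − 0.3501)/(1 − 0.665×0.3501) = 0.3149/0.7671835 = 0.41046; |u| = 0.41046c.
γ for this relative speed: γ = 1/√(1 − 0.168477) = 1.0966.
The clock on rocket A records proper time, so rocket B measures Δt = γΔτ = 1.0966 × 30.5 = 33.45 hours.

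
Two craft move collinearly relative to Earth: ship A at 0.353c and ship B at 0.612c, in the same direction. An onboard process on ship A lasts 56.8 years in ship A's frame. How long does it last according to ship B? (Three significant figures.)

Speed of ship A in ship B's frame: u = (v_A − v_B)/(1 − v_A v_B/c²) = (0.353 − 0.612)/(1 − 0.353×0.612) = −0.259/0.783964 = −0.33037; |u| = 0.33037c.
γ for this relative speed: γ = 1/√(1 − 0.109144) = 1.0595.
Ship A's interval is proper; time dilation gives Δt_B = γΔτ = 1.0595 × 56.8 years = 60.2 years.

60.2 years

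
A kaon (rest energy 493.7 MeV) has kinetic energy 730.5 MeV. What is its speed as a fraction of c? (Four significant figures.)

0.9151c

γ = 1 + K/(mc²) = 1 + 730.5/493.7 = 2.4796.
β = √(1 − 1/γ²) = √(1 − 0.162644) = √0.837356 = 0.9151.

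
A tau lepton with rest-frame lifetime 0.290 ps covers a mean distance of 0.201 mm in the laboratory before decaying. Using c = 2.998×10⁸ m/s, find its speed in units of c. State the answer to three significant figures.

0.918c

d = βγcτ ⇒ βγ = d/(cτ) = 2.010×10^-4 m / (8.6942×10^-5 m) = 2.3119.
β = (βγ)/√(1+(βγ)²) = 2.3119/√6.34488 = 0.918.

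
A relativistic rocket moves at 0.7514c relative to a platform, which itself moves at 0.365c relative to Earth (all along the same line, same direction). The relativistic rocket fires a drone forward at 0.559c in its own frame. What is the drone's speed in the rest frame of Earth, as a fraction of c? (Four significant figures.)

Apply u = (u'+v)/(1+u'v) twice. Drone in the platform frame: (0.559+0.7514)/(1+0.559·0.7514) = 1.3104/1.4200326 = 0.9228c.
That velocity, transformed to the rest frame of Earth: (0.9228+0.365)/(1+0.9228·0.365) = 1.2878/1.336822 = 0.96333c.

0.9633c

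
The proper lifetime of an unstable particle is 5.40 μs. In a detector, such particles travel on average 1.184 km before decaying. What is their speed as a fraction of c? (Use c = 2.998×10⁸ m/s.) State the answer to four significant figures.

Lab distance = (lab lifetime)·v = γτ·βc, so βγ = d/(cτ) = 1184/(2.998×10⁸ × 5.400×10^-6) = 0.73135.
With βγ = 0.73135: γ² = 1 + (βγ)² = 1.534873, and β = (βγ)/γ = 0.73135/1.2389 = 0.5903.

0.5903c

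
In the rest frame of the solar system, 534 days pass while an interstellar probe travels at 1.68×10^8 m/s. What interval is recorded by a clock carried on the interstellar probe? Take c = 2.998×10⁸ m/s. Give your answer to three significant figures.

442 days

β = v/c = (1.68×10^8 m/s)/(2.998×10⁸ m/s) = 0.560374.
β² = 0.314019, so γ = 1/√0.685981 = 1.2074.
The moving clock records proper time: Δτ = Δt/γ = 534/1.2074 = 442 days.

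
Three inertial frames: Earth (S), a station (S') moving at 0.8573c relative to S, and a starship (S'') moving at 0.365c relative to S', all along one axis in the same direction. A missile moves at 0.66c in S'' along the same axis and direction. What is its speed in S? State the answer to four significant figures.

Apply u = (u'+v)/(1+u'v) twice. Missile in the station frame: (0.66+0.365)/(1+0.66·0.365) = 1.025/1.2409 = 0.82601c.
That velocity, transformed to the rest frame of Earth: (0.82601+0.8573)/(1+0.82601·0.8573) = 1.68331/1.708138373 = 0.98546c.

0.9855c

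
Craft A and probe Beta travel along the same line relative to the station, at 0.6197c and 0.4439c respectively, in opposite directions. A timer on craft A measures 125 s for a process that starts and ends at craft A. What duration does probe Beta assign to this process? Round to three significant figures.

227 s

Transform craft A's velocity into probe Beta's frame: (0.6197 + 0.4439)/(1 + 0.6197·0.4439) = 1.0636/1.27508483, so the relative speed is 0.83414c.
γ for this relative speed: γ = 1/√(1 − 0.69579) = 1.8131.
Craft A's interval is proper; time dilation gives Δt_B = γΔτ = 1.8131 × 125 s = 227 s.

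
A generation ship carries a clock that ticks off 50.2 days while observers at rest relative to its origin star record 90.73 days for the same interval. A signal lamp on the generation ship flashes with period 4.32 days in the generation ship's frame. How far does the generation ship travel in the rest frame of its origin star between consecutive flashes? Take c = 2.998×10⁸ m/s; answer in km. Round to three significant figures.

1.68×10^11 km

γ = Δt/Δτ = 90.73/50.2 = 1.80737.
β = √(1 − 1/γ²) = 0.83299. Lab-frame period = γτ = 1.80737×4.32 days = 7.8078 days. Distance = βc × γτ = 0.83299 × 2.998×10⁸ m/s × 674593.92 s = 1.6847×10^14 m = 1.68×10^11 km.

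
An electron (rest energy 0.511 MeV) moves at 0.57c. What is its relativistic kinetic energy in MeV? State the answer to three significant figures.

0.111 MeV

With β = 0.57, γ = 1/√(1 − 0.57²) = 1/√0.6751 = 1.21707.
Kinetic energy: K = (γ − 1)mc² = (1.21707 − 1) × 0.511 MeV = 0.21707 × 0.511 = 0.111 MeV.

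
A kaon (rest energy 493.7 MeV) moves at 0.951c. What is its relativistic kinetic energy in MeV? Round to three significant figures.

1100 MeV

Lorentz factor: γ = (1 − 0.904401)^(−1/2) = 3.2342.
Kinetic energy: K = (γ − 1)mc² = (3.2342 − 1) × 493.7 MeV = 2.2342 × 493.7 = 1100 MeV.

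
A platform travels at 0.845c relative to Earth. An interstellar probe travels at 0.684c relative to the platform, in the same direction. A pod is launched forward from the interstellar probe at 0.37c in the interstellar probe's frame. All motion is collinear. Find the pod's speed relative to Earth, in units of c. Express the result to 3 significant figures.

0.986c

Compose velocities in two stages. Stage 1 (into S'): u₁ = (0.37+0.684)/(1+0.37×0.684) = 0.84113.
Stage 2 (into S): u = (0.84113+0.845)/(1+0.84113×0.845) = 0.98561, so the speed is 0.986c.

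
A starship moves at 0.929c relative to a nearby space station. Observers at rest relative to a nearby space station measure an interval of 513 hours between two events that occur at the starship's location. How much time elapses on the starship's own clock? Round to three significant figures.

190 hours

γ = 1/√(1 − β²) = 1/√(1 − 0.863041) = 1/√0.136959 = 1/0.37008 = 2.7021.
The moving clock records proper time: Δτ = Δt/γ = 513/2.7021 = 190 hours.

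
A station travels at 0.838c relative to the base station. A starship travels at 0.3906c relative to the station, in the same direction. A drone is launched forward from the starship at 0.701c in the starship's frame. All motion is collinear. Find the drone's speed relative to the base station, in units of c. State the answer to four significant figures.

0.9865c

First combine the drone and starship (S''→S'): u₁ = (0.701 + 0.3906)/(1 + 0.701×0.3906) = 1.0916/1.2738106 = 0.85696.
Then combine with the station (S'→S): u = (0.85696 + 0.838)/(1 + 0.85696×0.838) = 1.69496/1.71813248 = 0.98651.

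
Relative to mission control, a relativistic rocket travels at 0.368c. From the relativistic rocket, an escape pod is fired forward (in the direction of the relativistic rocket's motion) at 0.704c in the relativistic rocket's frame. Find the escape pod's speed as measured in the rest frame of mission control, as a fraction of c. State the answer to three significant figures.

In units of c, u = (u' + v)/(1 + u'v) with u' = 0.704 and v = 0.368.
Numerator: 0.704 + 0.368 = 1.072. Denominator: 1 + (0.704)(0.368) = 1.259072.
u = 1.072/1.259072 = 0.85142, so the speed is 0.851c.

0.851c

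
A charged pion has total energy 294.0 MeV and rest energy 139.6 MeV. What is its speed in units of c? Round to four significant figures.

γ = E/(mc²) = 294.0/139.6 = 2.106.
β = √(1 − 1/γ²) = √(1 − 0.225467) = √0.774533 = 0.8801.

0.8801c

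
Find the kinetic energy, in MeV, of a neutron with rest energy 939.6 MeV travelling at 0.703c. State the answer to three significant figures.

Lorentz factor: γ = (1 − 0.494209)^(−1/2) = 1.40609.
Kinetic energy: K = (γ − 1)mc² = (1.40609 − 1) × 939.6 MeV = 0.40609 × 939.6 = 382 MeV.

382 MeV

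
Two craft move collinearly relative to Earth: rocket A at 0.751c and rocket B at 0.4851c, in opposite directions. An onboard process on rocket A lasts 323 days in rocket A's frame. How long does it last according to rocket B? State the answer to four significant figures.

763.2 days

Transform rocket A's velocity into rocket B's frame: (0.751 + 0.4851)/(1 + 0.751·0.4851) = 1.2361/1.3643101, so the relative speed is 0.90603c.
At |u| = 0.90603c, γ = (1 − 0.82089)^(−1/2) = 2.3629.
The clock on rocket A records proper time, so rocket B measures Δt = γΔτ = 2.3629 × 323 = 763.2 days.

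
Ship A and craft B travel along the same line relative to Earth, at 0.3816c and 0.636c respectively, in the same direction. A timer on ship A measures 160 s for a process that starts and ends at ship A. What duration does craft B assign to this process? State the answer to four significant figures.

169.9 s

Transform ship A's velocity into craft B's frame: (0.3816 − 0.636)/(1 − 0.3816·0.636) = −0.2544/0.7573024, so the relative speed is 0.33593c.
γ for this relative speed: γ = 1/√(1 − 0.112849) = 1.0617.
The clock on ship A records proper time, so craft B measures Δt = γΔτ = 1.0617 × 160 = 169.9 s.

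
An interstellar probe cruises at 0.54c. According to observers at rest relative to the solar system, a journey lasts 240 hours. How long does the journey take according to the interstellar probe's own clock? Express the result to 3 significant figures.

202 hours

γ = 1/√(1 − β²) = 1/√(1 − 0.2916) = 1/√0.7084 = 1/0.841665 = 1.1881.
The moving clock records proper time: Δτ = Δt/γ = 240/1.1881 = 202 hours.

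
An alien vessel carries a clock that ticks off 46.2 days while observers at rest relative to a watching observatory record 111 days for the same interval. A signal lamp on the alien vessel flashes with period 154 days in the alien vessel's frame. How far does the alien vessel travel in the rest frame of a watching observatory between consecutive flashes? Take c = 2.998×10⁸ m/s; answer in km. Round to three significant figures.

γ = Δt/Δτ = 111/46.2 = 2.4026.
β = √(1 − 1/γ²) = 0.90927. Lab-frame period = γτ = 2.4026×154 days = 370 days. Distance = βc × γτ = 0.90927 × 2.998×10⁸ m/s × 31968000 s = 8.7144×10^15 m = 8.71×10^12 km.

8.71×10^12 km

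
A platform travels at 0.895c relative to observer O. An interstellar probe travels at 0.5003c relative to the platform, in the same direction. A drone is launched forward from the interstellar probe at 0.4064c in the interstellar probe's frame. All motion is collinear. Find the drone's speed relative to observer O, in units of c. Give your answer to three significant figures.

Compose velocities in two stages. Stage 1 (into S'): u₁ = (0.4064+0.5003)/(1+0.4064×0.5003) = 0.7535.
Stage 2 (into S): u = (0.7535+0.895)/(1+0.7535×0.895) = 0.98454, so the speed is 0.985c.

0.985c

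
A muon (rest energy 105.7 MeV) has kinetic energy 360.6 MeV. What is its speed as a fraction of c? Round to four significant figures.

γ = 1 + K/(mc²) = 1 + 360.6/105.7 = 4.4115.
β = √(1 − 1/γ²) = √(1 − 0.0513839) = √0.9486161 = 0.9740.

0.9740c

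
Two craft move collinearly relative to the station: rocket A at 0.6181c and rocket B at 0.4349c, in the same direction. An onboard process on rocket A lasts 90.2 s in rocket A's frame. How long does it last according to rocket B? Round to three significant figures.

93.2 s

Transform rocket A's velocity into rocket B's frame: (0.6181 − 0.4349)/(1 − 0.6181·0.4349) = 0.1832/0.73118831, so the relative speed is 0.25055c.
γ for this relative speed: γ = 1/√(1 − 0.0627753) = 1.0329.
Rocket A's interval is proper; time dilation gives Δt_B = γΔτ = 1.0329 × 90.2 s = 93.2 s.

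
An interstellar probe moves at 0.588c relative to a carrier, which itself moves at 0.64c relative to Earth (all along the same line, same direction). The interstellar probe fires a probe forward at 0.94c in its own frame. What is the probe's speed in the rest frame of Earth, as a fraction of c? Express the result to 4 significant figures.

0.9965c

Apply u = (u'+v)/(1+u'v) twice. Probe in the carrier frame: (0.94+0.588)/(1+0.94·0.588) = 1.528/1.55272 = 0.98408c.
That velocity, transformed to the rest frame of Earth: (0.98408+0.64)/(1+0.98408·0.64) = 1.62408/1.6298112 = 0.99648c.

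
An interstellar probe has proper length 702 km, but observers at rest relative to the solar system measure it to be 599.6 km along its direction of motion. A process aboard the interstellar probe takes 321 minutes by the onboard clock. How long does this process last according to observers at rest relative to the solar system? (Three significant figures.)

376 minutes

γ = L₀/L = 702/599.6 = 1.17078.
Δt = γΔτ = 1.17078 × 321 = 376 minutes.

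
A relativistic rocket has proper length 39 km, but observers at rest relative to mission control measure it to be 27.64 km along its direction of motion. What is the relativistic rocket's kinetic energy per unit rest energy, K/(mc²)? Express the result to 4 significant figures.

γ = L₀/L = 39/27.64 = 1.411.
Since K = (γ−1)mc², K/(mc²) = 1.411 − 1 = 0.4110.

0.4110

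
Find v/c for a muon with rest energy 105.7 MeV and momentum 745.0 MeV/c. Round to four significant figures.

0.9901

βγ = pc/(mc²) = 745.0/105.7 = 7.0482.
Since γ² = 1 + (βγ)² = 50.6771, γ = √50.6771 = 7.11879, and β = (βγ)/γ = 7.0482/7.11879 = 0.9901.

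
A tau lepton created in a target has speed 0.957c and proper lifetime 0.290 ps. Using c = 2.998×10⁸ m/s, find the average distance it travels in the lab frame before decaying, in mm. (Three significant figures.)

With β = 0.957, γ = 1/√(1 − 0.957²) = 1/√0.084151 = 3.4472.
Lab-frame lifetime: Δt = γτ = 3.4472 × 0.290 ps = 0.99969 ps.
Distance: d = vΔt = 0.957 × 2.998×10⁸ m/s × 9.9969×10^-13 s = 2.87×10^-4 m = 0.287 mm.

0.287 mm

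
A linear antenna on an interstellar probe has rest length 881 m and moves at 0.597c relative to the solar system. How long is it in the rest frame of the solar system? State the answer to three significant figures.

707 m

γ = 1/√(1 − β²) = 1/√(1 − 0.356409) = 1/√0.643591 = 1/0.802241 = 1.2465.
Along the direction of motion the measured length is L₀/γ = 881/1.2465 = 707 m.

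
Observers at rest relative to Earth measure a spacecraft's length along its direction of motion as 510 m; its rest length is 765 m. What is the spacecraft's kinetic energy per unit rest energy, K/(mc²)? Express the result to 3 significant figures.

γ = L₀/L = 765/510 = 1.5.
K/(mc²) = γ − 1 = 1.5 − 1 = 0.500.

0.500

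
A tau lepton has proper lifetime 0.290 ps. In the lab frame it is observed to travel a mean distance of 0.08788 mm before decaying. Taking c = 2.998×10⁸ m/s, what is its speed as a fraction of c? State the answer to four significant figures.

0.7109c

d = βγcτ ⇒ βγ = d/(cτ) = 8.788×10^-5 m / (8.6942×10^-5 m) = 1.0108.
β = (βγ)/√(1+(βγ)²) = 1.0108/√2.02172 = 0.7109.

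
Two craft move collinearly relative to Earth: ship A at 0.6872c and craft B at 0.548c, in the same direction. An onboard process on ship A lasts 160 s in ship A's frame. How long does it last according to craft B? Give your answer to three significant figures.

Speed of ship A in craft B's frame: u = (v_A − v_B)/(1 − v_A v_B/c²) = (0.6872 − 0.548)/(1 − 0.6872×0.548) = 0.1392/0.6234144 = 0.22329; |u| = 0.22329c.
γ for this relative speed: γ = 1/√(1 − 0.0498584) = 1.0259.
Ship A's interval is proper; time dilation gives Δt_B = γΔτ = 1.0259 × 160 s = 164 s.

164 s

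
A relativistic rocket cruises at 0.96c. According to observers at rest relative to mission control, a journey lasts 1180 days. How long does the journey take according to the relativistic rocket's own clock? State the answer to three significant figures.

330 days

γ = 1/√(1 − β²) = 1/√(1 − 0.9216) = 1/√0.0784 = 1/0.28 = 3.5714.
The relativistic rocket's clock runs slow as seen from mission control, so Δτ = Δt/γ = 1180/3.5714 = 330 days.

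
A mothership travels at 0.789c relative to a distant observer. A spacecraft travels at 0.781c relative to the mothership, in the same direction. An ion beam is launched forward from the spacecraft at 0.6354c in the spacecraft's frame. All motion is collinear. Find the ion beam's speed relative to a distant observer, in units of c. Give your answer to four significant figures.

First combine the ion beam and spacecraft (S''→S'): u₁ = (0.6354 + 0.781)/(1 + 0.6354×0.781) = 1.4164/1.4962474 = 0.94663.
Then combine with the mothership (S'→S): u = (0.94663 + 0.789)/(1 + 0.94663×0.789) = 1.73563/1.74689107 = 0.99355.

0.9936c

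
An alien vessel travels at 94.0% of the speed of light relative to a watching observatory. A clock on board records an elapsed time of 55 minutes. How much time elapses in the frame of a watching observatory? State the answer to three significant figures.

161 minutes

With β = 0.94, γ = 1/√(1 − 0.94²) = 1/√0.1164 = 2.9311.
Time dilation: Δt = γ·Δτ = 2.9311 × 55 = 161 minutes.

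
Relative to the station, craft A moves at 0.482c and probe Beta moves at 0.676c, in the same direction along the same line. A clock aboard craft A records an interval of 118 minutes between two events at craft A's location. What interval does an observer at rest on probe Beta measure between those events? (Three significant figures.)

Transform craft A's velocity into probe Beta's frame: (0.482 − 0.676)/(1 − 0.482·0.676) = −0.194/0.674168, so the relative speed is 0.28776c.
At |u| = 0.28776c, γ = (1 − 0.0828058)^(−1/2) = 1.0442.
The clock on craft A records proper time, so probe Beta measures Δt = γΔτ = 1.0442 × 118 = 123 minutes.

123 minutes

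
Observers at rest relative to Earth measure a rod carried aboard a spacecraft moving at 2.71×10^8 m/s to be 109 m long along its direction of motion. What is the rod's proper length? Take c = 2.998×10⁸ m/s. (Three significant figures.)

β = v/c = (2.71×10^8 m/s)/(2.998×10⁸ m/s) = 0.903936.
With β = 0.903936, γ = 1/√(1 − 0.903936²) = 1/√0.1828997 = 2.3383.
Proper length: L₀ = γ·L = 2.3383 × 109 = 255 m.

255 m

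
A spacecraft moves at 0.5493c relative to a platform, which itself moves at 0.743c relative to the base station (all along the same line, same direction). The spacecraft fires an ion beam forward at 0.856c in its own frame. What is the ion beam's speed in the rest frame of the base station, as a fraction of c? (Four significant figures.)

0.9934c

Compose velocities in two stages. Stage 1 (into S'): u₁ = (0.856+0.5493)/(1+0.856×0.5493) = 0.95586.
Stage 2 (into S): u = (0.95586+0.743)/(1+0.95586×0.743) = 0.99337, so the speed is 0.9934c.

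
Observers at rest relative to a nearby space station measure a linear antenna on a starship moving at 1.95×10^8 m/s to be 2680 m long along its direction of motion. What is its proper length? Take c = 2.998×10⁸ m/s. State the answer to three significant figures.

β = v/c = (1.95×10^8 m/s)/(2.998×10⁸ m/s) = 0.650434.
With β = 0.650434, γ = 1/√(1 − 0.650434²) = 1/√0.5769356 = 1.3165.
Proper length: L₀ = γ·L = 1.3165 × 2680 = 3530 m.

3530 m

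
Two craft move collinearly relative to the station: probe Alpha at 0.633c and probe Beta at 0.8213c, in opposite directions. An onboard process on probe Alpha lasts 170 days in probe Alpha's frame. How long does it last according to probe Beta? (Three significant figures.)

The velocity of probe Alpha relative to probe Beta is (0.633 + 0.8213)c / (1 + 0.633×0.8213) = 0.95685c; relative speed 0.95685c.
γ for this relative speed: γ = 1/√(1 − 0.915562) = 3.4414.
Probe Alpha's interval is proper; time dilation gives Δt_B = γΔτ = 3.4414 × 170 days = 585 days.

585 days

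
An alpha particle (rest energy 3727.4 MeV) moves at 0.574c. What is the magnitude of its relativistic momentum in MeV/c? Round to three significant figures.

β² = 0.329476, so γ = 1/√0.670524 = 1.2212.
Momentum: p = γβ·mc = 1.2212 × 0.574 × 3727.4 MeV/c = 2610 MeV/c.

2610 MeV/c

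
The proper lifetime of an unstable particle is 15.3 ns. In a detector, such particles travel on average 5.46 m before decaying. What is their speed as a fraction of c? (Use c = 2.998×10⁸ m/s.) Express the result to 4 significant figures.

Lab distance = (lab lifetime)·v = γτ·βc, so βγ = d/(cτ) = 5.460/(2.998×10⁸ × 1.530×10^-8) = 1.1903.
With βγ = 1.1903: γ² = 1 + (βγ)² = 2.41681, and β = (βγ)/γ = 1.1903/1.55461 = 0.7657.

0.7657c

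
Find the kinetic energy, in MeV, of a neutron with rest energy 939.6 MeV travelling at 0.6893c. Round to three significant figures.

357 MeV

γ = 1/√(1 − β²) = 1/√(1 − 0.47513449) = 1/√0.52486551 = 1/0.724476 = 1.38031.
Kinetic energy: K = (γ − 1)mc² = (1.38031 − 1) × 939.6 MeV = 0.38031 × 939.6 = 357 MeV.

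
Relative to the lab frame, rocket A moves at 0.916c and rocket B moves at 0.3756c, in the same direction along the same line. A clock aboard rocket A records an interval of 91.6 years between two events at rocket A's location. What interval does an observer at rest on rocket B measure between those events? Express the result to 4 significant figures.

161.6 years

The velocity of rocket A relative to rocket B is (0.916 − 0.3756)c / (1 − 0.916×0.3756) = 0.82384c; relative speed 0.82384c.
γ for this relative speed: γ = 1/√(1 − 0.678712) = 1.7642.
Rocket A's interval is proper; time dilation gives Δt_B = γΔτ = 1.7642 × 91.6 years = 161.6 years.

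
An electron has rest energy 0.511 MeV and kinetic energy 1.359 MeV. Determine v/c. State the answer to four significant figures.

0.9619

K = (γ−1)mc², so γ = 1 + 1.359/0.511 = 3.6595.
Then v/c = √(1 − γ⁻²) = √(1 − 0.0746718) = √0.9253282 = 0.9619.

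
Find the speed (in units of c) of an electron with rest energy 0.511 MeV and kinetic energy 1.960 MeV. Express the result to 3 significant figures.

γ = 1 + K/(mc²) = 1 + 1.960/0.511 = 4.8356.
β = √(1 − 1/γ²) = √(1 − 0.0427661) = √0.9572339 = 0.978.

0.978c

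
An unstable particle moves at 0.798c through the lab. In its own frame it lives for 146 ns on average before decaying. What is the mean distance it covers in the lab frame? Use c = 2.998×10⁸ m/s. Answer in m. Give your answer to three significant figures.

58.0 m

With β = 0.798, γ = 1/√(1 − 0.798²) = 1/√0.363196 = 1.6593.
Lab-frame lifetime: Δt = γτ = 1.6593 × 146 ns = 242.26 ns.
Distance: d = vΔt = 0.798 × 2.998×10⁸ m/s × 2.4226×10^-7 s = 58.0 m.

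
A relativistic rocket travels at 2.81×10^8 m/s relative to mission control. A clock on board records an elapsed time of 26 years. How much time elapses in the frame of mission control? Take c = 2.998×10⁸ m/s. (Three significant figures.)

74.6 years

β = v/c = (2.81×10^8 m/s)/(2.998×10⁸ m/s) = 0.937292.
With β = 0.937292, γ = 1/√(1 − 0.937292²) = 1/√0.1214837 = 2.8691.
Time dilation: Δt = γ·Δτ = 2.8691 × 26 = 74.6 years.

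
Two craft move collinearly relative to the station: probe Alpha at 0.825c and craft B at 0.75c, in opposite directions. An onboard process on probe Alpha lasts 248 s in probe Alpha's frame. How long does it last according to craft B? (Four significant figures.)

The velocity of probe Alpha relative to craft B is (0.825 + 0.75)c / (1 + 0.825×0.75) = 0.97297c; relative speed 0.97297c.
At |u| = 0.97297c, γ = (1 − 0.946671)^(−1/2) = 4.3303.
The clock on probe Alpha records proper time, so craft B measures Δt = γΔτ = 4.3303 × 248 = 1074 s.

1074 s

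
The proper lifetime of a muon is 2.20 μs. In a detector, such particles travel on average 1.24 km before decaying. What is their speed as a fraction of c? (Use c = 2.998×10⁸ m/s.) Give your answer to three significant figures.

Lab distance = (lab lifetime)·v = γτ·βc, so βγ = d/(cτ) = 1240/(2.998×10⁸ × 2.200×10^-6) = 1.88.
With βγ = 1.88: γ² = 1 + (βγ)² = 4.5344, and β = (βγ)/γ = 1.88/2.12941 = 0.883.

0.883c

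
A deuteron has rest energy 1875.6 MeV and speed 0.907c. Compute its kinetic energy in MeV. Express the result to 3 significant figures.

2580 MeV

β² = 0.822649, so γ = 1/√0.177351 = 2.3746.
Kinetic energy: K = (γ − 1)mc² = (2.3746 − 1) × 1875.6 MeV = 1.3746 × 1875.6 = 2580 MeV.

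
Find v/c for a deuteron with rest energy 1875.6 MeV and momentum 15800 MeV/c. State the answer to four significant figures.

βγ = pc/(mc²) = 15800/1875.6 = 8.424.
Since γ² = 1 + (βγ)² = 71.9638, γ = √71.9638 = 8.48315, and β = (βγ)/γ = 8.424/8.48315 = 0.9930.

0.9930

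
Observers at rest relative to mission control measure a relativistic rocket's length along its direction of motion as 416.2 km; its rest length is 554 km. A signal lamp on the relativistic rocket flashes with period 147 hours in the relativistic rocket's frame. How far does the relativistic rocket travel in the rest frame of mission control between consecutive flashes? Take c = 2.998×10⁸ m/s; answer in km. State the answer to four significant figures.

1.394×10^11 km

γ = L₀/L = 554/416.2 = 1.33109.
β = √(1 − 1/γ²) = 0.66. Lab-frame period = γτ = 1.33109×147 hours = 195.67 hours. Distance = βc × γτ = 0.66 × 2.998×10⁸ m/s × 704412 s = 1.3938×10^14 m = 1.394×10^11 km.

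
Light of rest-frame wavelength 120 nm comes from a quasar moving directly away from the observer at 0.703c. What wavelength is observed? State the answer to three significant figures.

287 nm

Relativistic Doppler for wavelength: λ_obs = λ_src · √((1+β)/(1−β)).
With β = 0.703: factor = √(1.703/0.297) = 2.3946.
λ_obs = 120 × 2.3946 = 287 nm.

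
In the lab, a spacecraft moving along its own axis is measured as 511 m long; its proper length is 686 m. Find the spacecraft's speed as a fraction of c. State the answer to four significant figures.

Length contraction gives γ = L₀/L = 686/511 = 1.3425.
β = √(1 − 1/γ²) = √0.445155 = 0.6672.

0.6672c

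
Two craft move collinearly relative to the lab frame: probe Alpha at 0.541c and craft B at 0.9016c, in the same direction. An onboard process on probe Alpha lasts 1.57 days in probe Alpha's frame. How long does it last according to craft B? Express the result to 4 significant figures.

2.211 days

Transform probe Alpha's velocity into craft B's frame: (0.541 − 0.9016)/(1 − 0.541·0.9016) = −0.3606/0.5122344, so the relative speed is 0.70397c.
At |u| = 0.70397c, γ = (1 − 0.495574)^(−1/2) = 1.408.
Probe Alpha's interval is proper; time dilation gives Δt_B = γΔτ = 1.408 × 1.57 days = 2.211 days.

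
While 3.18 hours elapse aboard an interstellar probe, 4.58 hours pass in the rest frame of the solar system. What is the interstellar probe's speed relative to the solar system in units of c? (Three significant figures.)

γ = Δt/Δτ = 4.58/3.18 = 1.4403.
β = √(1 − 1/γ²) = √(1 − 0.482052) = √0.517948 = 0.720.

0.720c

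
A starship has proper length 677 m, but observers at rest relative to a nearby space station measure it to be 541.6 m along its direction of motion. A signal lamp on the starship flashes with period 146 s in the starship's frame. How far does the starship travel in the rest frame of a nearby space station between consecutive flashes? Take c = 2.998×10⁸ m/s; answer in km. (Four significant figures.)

γ = L₀/L = 677/541.6 = 1.25.
β = √(1 − 1/γ²) = 0.6. Lab-frame period = γτ = 1.25×146 s = 182.5 s. Distance = βc × γτ = 0.6 × 2.998×10⁸ m/s × 182.5 s = 3.2828×10^10 m = 3.283×10^7 km.

3.283×10^7 km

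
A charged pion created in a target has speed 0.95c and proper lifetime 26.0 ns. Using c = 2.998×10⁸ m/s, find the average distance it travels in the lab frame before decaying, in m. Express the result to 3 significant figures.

23.7 m

β² = 0.9025, so γ = 1/√0.0975 = 3.2026.
Lab-frame lifetime: Δt = γτ = 3.2026 × 26.0 ns = 83.268 ns.
Distance: d = vΔt = 0.95 × 2.998×10⁸ m/s × 8.3268×10^-8 s = 23.7 m.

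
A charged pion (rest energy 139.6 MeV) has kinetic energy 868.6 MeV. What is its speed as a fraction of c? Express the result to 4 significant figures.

0.9904c

K = (γ−1)mc², so γ = 1 + 868.6/139.6 = 7.2221.
Then v/c = √(1 − γ⁻²) = √(1 − 0.0191722) = √0.9808278 = 0.9904.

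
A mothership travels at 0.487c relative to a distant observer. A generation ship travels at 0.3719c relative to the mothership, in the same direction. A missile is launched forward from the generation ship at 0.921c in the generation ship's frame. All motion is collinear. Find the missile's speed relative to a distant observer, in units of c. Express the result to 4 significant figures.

First combine the missile and generation ship (S''→S'): u₁ = (0.921 + 0.3719)/(1 + 0.921×0.3719) = 1.2929/1.3425199 = 0.96304.
Then combine with the mothership (S'→S): u = (0.96304 + 0.487)/(1 + 0.96304×0.487) = 1.45004/1.46900048 = 0.98709.

0.9871c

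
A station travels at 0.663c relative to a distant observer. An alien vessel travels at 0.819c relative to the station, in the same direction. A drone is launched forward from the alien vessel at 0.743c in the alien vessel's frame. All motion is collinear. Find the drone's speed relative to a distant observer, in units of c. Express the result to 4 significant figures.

Compose velocities in two stages. Stage 1 (into S'): u₁ = (0.743+0.819)/(1+0.743×0.819) = 0.97108.
Stage 2 (into S): u = (0.97108+0.663)/(1+0.97108×0.663) = 0.99407, so the speed is 0.9941c.

0.9941c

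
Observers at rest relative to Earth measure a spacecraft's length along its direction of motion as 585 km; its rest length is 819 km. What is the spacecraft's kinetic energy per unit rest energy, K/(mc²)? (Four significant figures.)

0.4000

From L = L₀/γ: γ = 819/585 = 1.4.
Since K = (γ−1)mc², K/(mc²) = 1.4 − 1 = 0.4000.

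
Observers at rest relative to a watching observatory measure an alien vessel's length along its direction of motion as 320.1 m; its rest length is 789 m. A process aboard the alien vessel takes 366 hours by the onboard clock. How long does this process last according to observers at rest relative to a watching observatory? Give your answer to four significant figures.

902.1 hours

From L = L₀/γ: γ = 789/320.1 = 2.46485.
The same γ dilates the second interval: 2.46485 × 366 hours = 902.1 hours.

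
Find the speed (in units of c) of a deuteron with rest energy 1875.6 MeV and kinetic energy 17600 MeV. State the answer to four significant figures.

K = (γ−1)mc², so γ = 1 + 17600/1875.6 = 10.384.
Then v/c = √(1 − γ⁻²) = √(1 − 0.00927408) = √0.99072592 = 0.9954.

0.9954c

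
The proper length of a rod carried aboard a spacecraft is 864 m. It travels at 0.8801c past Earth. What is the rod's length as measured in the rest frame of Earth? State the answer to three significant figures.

γ = 1/√(1 − β²) = 1/√(1 − 0.77457601) = 1/√0.22542399 = 1/0.474788 = 2.1062.
Along the direction of motion the measured length is L₀/γ = 864/2.1062 = 410 m.

410 m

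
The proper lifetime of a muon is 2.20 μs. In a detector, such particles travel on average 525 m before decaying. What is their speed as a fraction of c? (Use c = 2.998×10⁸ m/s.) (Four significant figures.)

d = βγcτ ⇒ βγ = d/(cτ) = 525.0 m / (659.56 m) = 0.79599.
β = (βγ)/√(1+(βγ)²) = 0.79599/√1.6336 = 0.6228.

0.6228c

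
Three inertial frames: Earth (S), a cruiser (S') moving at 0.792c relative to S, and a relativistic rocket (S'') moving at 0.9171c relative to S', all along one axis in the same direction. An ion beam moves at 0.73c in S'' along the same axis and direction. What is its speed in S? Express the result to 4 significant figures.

Compose velocities in two stages. Stage 1 (into S'): u₁ = (0.73+0.9171)/(1+0.73×0.9171) = 0.98659.
Stage 2 (into S): u = (0.98659+0.792)/(1+0.98659×0.792) = 0.99843, so the speed is 0.9984c.

0.9984c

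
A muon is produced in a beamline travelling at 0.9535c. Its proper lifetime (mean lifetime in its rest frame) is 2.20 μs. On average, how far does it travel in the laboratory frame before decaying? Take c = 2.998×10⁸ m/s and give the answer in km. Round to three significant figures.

γ = 1/√(1 − β²) = 1/√(1 − 0.90916225) = 1/√0.09083775 = 1/0.301393 = 3.3179.
Lab-frame lifetime: Δt = γτ = 3.3179 × 2.20 μs = 7.2994 μs.
Distance: d = vΔt = 0.9535 × 2.998×10⁸ m/s × 7.2994×10^-6 s = 2090 m = 2.09 km.

2.09 km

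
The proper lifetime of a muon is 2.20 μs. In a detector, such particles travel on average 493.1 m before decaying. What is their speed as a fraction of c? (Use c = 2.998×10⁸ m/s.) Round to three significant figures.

0.599c

Let x = d/(cτ) = 493.1 m / (2.998×10⁸ m/s × 2.200×10^-6 s) = 0.74762. Since d = βγcτ, x = βγ = β/√(1−β²).
Solving: β² = x²/(1+x²) = 0.558936/1.558936 = 0.358537, so β = 0.599.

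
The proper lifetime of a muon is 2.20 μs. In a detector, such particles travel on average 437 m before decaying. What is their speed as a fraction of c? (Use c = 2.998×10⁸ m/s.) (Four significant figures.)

0.5523c

Let x = d/(cτ) = 437.0 m / (2.998×10⁸ m/s × 2.200×10^-6 s) = 0.66256. Since d = βγcτ, x = βγ = β/√(1−β²).
Solving: β² = x²/(1+x²) = 0.438986/1.438986 = 0.305066, so β = 0.5523.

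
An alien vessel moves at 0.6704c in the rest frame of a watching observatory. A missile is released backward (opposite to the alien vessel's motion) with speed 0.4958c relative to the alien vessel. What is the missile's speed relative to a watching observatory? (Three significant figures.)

0.262c

In units of c, u = (u' + v)/(1 + u'v) with u' = −0.4958 and v = 0.6704.
Numerator: −0.4958 + 0.6704 = 0.1746. Denominator: 1 + (−0.4958)(0.6704) = 0.66761568.
u = 0.1746/0.66761568 = 0.26153, so the speed is 0.262c.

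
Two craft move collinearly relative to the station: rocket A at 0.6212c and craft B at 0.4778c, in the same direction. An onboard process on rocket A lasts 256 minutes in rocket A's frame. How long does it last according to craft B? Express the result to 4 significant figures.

261.5 minutes

The velocity of rocket A relative to craft B is (0.6212 − 0.4778)c / (1 − 0.6212×0.4778) = 0.20393c; relative speed 0.20393c.
γ for this relative speed: γ = 1/√(1 − 0.0415874) = 1.0215.
The clock on rocket A records proper time, so craft B measures Δt = γΔτ = 1.0215 × 256 = 261.5 minutes.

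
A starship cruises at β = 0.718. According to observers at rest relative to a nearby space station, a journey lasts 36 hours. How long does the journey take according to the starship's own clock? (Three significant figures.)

25.1 hours

γ = 1/√(1 − β²) = 1/√(1 − 0.515524) = 1/√0.484476 = 1/0.696043 = 1.4367.
The starship's clock runs slow as seen from a nearby space station, so Δτ = Δt/γ = 36/1.4367 = 25.1 hours.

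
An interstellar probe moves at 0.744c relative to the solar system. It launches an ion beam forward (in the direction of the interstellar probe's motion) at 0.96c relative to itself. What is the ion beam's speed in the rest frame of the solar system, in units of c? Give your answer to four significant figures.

Relativistic velocity addition: u = (u' + v)/(1 + u'v/c²), with u' = 0.96c and v = 0.744c.
Numerator: 0.96 + 0.744 = 1.704. Denominator: 1 + (0.96)(0.744) = 1.71424.
u = 1.704/1.71424 = 0.99403, so the speed is 0.9940c.

0.9940c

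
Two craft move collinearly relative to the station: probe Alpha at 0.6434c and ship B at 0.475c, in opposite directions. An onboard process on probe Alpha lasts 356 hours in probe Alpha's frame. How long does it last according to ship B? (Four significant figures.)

690.0 hours

Transform probe Alpha's velocity into ship B's frame: (0.6434 + 0.475)/(1 + 0.6434·0.475) = 1.1184/1.305615, so the relative speed is 0.85661c.
γ for this relative speed: γ = 1/√(1 − 0.733781) = 1.9381.
Probe Alpha's interval is proper; time dilation gives Δt_B = γΔτ = 1.9381 × 356 hours = 690.0 hours.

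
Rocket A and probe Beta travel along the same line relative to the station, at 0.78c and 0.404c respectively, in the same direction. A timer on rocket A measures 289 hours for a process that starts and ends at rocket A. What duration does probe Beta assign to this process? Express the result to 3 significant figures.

Transform rocket A's velocity into probe Beta's frame: (0.78 − 0.404)/(1 − 0.78·0.404) = 0.376/0.68488, so the relative speed is 0.549c.
At |u| = 0.549c, γ = (1 − 0.301401)^(−1/2) = 1.1964.
Rocket A's interval is proper; time dilation gives Δt_B = γΔτ = 1.1964 × 289 hours = 346 hours.

346 hours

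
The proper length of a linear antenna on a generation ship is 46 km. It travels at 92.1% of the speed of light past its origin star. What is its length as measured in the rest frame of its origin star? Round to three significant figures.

γ = 1/√(1 − β²) = 1/√(1 − 0.848241) = 1/√0.151759 = 1/0.389563 = 2.567.
Length contraction: L = L₀/γ = 46/2.567 = 17.9 km.

17.9 km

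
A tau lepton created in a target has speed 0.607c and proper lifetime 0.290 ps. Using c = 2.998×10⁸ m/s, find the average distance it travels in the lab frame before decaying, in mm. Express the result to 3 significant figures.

0.0664 mm

γ = 1/√(1 − β²) = 1/√(1 − 0.368449) = 1/√0.631551 = 1/0.794702 = 1.2583.
Lab-frame lifetime: Δt = γτ = 1.2583 × 0.290 ps = 0.36491 ps.
Distance: d = vΔt = 0.607 × 2.998×10⁸ m/s × 3.6491×10^-13 s = 6.64×10^-5 m = 0.0664 mm.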